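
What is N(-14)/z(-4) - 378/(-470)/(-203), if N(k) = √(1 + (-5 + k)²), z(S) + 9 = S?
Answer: -27/6815 - √362/13 ≈ -1.4675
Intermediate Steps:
z(S) = -9 + S
N(-14)/z(-4) - 378/(-470)/(-203) = √(1 + (-5 - 14)²)/(-9 - 4) - 378/(-470)/(-203) = √(1 + (-19)²)/(-13) - 378*(-1/470)*(-1/203) = √(1 + 361)*(-1/13) + (189/235)*(-1/203) = √362*(-1/13) - 27/6815 = -√362/13 - 27/6815 = -27/6815 - √362/13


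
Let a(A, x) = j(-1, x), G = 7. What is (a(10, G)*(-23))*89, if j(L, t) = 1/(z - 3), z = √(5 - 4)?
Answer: 2047/2 ≈ 1023.5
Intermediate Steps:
z = 1 (z = √1 = 1)
j(L, t) = -½ (j(L, t) = 1/(1 - 3) = 1/(-2) = -½)
a(A, x) = -½
(a(10, G)*(-23))*89 = -½*(-23)*89 = (23/2)*89 = 2047/2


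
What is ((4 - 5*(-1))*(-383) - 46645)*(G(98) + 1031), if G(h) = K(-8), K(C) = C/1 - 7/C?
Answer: -102575893/2 ≈ -5.1288e+7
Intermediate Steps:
K(C) = C - 7/C (K(C) = C*1 - 7/C = C - 7/C)
G(h) = -57/8 (G(h) = -8 - 7/(-8) = -8 - 7*(-1/8) = -8 + 7/8 = -57/8)
((4 - 5*(-1))*(-383) - 46645)*(G(98) + 1031) = ((4 - 5*(-1))*(-383) - 46645)*(-57/8 + 1031) = ((4 + 5)*(-383) - 46645)*(8191/8) = (9*(-383) - 46645)*(8191/8) = (-3447 - 46645)*(8191/8) = -50092*8191/8 = -102575893/2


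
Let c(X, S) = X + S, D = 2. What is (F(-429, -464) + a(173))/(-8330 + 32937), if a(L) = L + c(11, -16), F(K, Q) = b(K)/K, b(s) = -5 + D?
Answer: 24025/3518801 ≈ 0.0068276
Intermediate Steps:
c(X, S) = S + X
b(s) = -3 (b(s) = -5 + 2 = -3)
F(K, Q) = -3/K
a(L) = -5 + L (a(L) = L + (-16 + 11) = L - 5 = -5 + L)
(F(-429, -464) + a(173))/(-8330 + 32937) = (-3/(-429) + (-5 + 173))/(-8330 + 32937) = (-3*(-1/429) + 168)/24607 = (1/143 + 168)*(1/24607) = (24025/143)*(1/24607) = 24025/3518801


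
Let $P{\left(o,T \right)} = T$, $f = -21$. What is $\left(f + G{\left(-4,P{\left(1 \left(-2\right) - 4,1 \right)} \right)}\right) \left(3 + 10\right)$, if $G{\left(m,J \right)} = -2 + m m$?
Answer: $-91$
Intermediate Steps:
$G{\left(m,J \right)} = -2 + m^{2}$
$\left(f + G{\left(-4,P{\left(1 \left(-2\right) - 4,1 \right)} \right)}\right) \left(3 + 10\right) = \left(-21 - \left(2 - \left(-4\right)^{2}\right)\right) \left(3 + 10\right) = \left(-21 + \left(-2 + 16\right)\right) 13 = \left(-21 + 14\right) 13 = \left(-7\right) 13 = -91$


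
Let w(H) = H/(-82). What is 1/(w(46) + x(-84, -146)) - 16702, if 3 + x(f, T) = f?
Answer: -59960221/3590 ≈ -16702.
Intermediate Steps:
w(H) = -H/82 (w(H) = H*(-1/82) = -H/82)
x(f, T) = -3 + f
1/(w(46) + x(-84, -146)) - 16702 = 1/(-1/82*46 + (-3 - 84)) - 16702 = 1/(-23/41 - 87) - 16702 = 1/(-3590/41) - 16702 = -41/3590 - 16702 = -59960221/3590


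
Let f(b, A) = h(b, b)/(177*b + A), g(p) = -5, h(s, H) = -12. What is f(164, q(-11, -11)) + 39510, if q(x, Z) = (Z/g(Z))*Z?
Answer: 5729700630/145019 ≈ 39510.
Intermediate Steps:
q(x, Z) = -Z²/5 (q(x, Z) = (Z/(-5))*Z = (Z*(-⅕))*Z = (-Z/5)*Z = -Z²/5)
f(b, A) = -12/(A + 177*b) (f(b, A) = -12/(177*b + A) = -12/(A + 177*b))
f(164, q(-11, -11)) + 39510 = -12/(-⅕*(-11)² + 177*164) + 39510 = -12/(-⅕*121 + 29028) + 39510 = -12/(-121/5 + 29028) + 39510 = -12/145019/5 + 39510 = -12*5/145019 + 39510 = -60/145019 + 39510 = 5729700630/145019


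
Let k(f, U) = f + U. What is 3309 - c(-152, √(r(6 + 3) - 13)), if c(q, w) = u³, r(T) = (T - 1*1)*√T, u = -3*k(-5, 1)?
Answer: 1581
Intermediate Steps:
k(f, U) = U + f
u = 12 (u = -3*(1 - 5) = -3*(-4) = 12)
r(T) = √T*(-1 + T) (r(T) = (T - 1)*√T = (-1 + T)*√T = √T*(-1 + T))
c(q, w) = 1728 (c(q, w) = 12³ = 1728)
3309 - c(-152, √(r(6 + 3) - 13)) = 3309 - 1*1728 = 3309 - 1728 = 1581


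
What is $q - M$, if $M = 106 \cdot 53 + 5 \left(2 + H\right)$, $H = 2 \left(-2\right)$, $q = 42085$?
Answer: $36477$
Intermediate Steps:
$H = -4$
$M = 5608$ ($M = 106 \cdot 53 + 5 \left(2 - 4\right) = 5618 + 5 \left(-2\right) = 5618 - 10 = 5608$)
$q - M = 42085 - 5608 = 36477$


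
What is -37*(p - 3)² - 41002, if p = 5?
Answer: -41150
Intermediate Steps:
-37*(p - 3)² - 41002 = -37*(5 - 3)² - 41002 = -37*2² - 41002 = -37*4 - 41002 = -148 - 41002 = -41150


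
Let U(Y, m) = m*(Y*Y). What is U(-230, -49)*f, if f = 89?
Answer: -230696900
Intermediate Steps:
U(Y, m) = m*Y²
U(-230, -49)*f = -49*(-230)²*89 = -49*52900*89 = -2592100*89 = -230696900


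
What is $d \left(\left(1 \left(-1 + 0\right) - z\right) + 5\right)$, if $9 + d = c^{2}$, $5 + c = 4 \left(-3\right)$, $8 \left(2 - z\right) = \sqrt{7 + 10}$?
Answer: $560 + 35 \sqrt{17} \approx 704.31$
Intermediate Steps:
$z = 2 - \frac{\sqrt{17}}{8}$ ($z = 2 - \frac{\sqrt{7 + 10}}{8} = 2 - \frac{\sqrt{17}}{8} \approx 1.4846$)
$c = -17$ ($c = -5 + 4 \left(-3\right) = -5 - 12 = -17$)
$d = 280$ ($d = -9 + \left(-17\right)^{2} = -9 + 289 = 280$)
$d \left(\left(1 \left(-1 + 0\right) - z\right) + 5\right) = 280 \left(\left(1 \left(-1 + 0\right) - \left(2 - \frac{\sqrt{17}}{8}\right)\right) + 5\right) = 280 \left(\left(1 \left(-1\right) - \left(2 - \frac{\sqrt{17}}{8}\right)\right) + 5\right) = 280 \left(\left(-1 - \left(2 - \frac{\sqrt{17}}{8}\right)\right) + 5\right) = 280 \left(\left(-3 + \frac{\sqrt{17}}{8}\right) + 5\right) = 280 \left(2 + \frac{\sqrt{17}}{8}\right) = 560 + 35 \sqrt{17}$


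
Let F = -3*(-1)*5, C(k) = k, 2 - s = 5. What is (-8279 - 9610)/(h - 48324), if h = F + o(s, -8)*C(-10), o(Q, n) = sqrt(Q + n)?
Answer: 9710109/26222029 - 2010*I*sqrt(11)/26222029 ≈ 0.3703 - 0.00025423*I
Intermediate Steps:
s = -3 (s = 2 - 1*5 = 2 - 5 = -3)
F = 15 (F = 3*5 = 15)
h = 15 - 10*I*sqrt(11) (h = 15 + sqrt(-3 - 8)*(-10) = 15 + sqrt(-11)*(-10) = 15 + (I*sqrt(11))*(-10) = 15 - 10*I*sqrt(11) ≈ 15.0 - 33.166*I)
(-8279 - 9610)/(h - 48324) = (-8279 - 9610)/((15 - 10*I*sqrt(11)) - 48324) = -17889/(-48309 - 10*I*sqrt(11))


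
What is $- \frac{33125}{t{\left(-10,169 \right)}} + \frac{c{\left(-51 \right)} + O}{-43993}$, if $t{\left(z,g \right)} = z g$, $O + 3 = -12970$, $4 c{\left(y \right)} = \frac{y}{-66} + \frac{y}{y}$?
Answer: $\frac{448858185}{22560824} \approx 19.895$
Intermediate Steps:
$c{\left(y \right)} = \frac{1}{4} - \frac{y}{264}$ ($c{\left(y \right)} = \frac{\frac{y}{-66} + \frac{y}{y}}{4} = \frac{y \left(- \frac{1}{66}\right) + 1}{4} = \frac{- \frac{y}{66} + 1}{4} = \frac{1 - \frac{y}{66}}{4} = \frac{1}{4} - \frac{y}{264}$)
$O = -12973$ ($O = -3 - 12970 = -12973$)
$t{\left(z,g \right)} = g z$
$- \frac{33125}{t{\left(-10,169 \right)}} + \frac{c{\left(-51 \right)} + O}{-43993} = - \frac{33125}{169 \left(-10\right)} + \frac{\left(\frac{1}{4} - - \frac{17}{88}\right) - 12973}{-43993} = - \frac{33125}{-1690} + \left(\left(\frac{1}{4} + \frac{17}{88}\right) - 12973\right) \left(- \frac{1}{43993}\right) = \left(-33125\right) \left(- \frac{1}{1690}\right) + \left(\frac{39}{88} - 12973\right) \left(- \frac{1}{43993}\right) = \frac{6625}{338} - - \frac{39365}{133496} = \frac{6625}{338} + \frac{39365}{133496} = \frac{448858185}{22560824}$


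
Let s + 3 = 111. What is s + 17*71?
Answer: 1315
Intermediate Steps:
s = 108 (s = -3 + 111 = 108)
s + 17*71 = 108 + 17*71 = 108 + 1207 = 1315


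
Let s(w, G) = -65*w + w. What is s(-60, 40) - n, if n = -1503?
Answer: 5343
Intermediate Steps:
s(w, G) = -64*w
s(-60, 40) - n = -64*(-60) - 1*(-1503) = 3840 + 1503 = 5343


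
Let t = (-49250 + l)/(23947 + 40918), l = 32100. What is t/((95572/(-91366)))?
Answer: 78346345/309963889 ≈ 0.25276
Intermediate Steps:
t = -3430/12973 (t = (-49250 + 32100)/(23947 + 40918) = -17150/64865 = -17150*1/64865 = -3430/12973 ≈ -0.26440)
t/((95572/(-91366))) = -3430/(12973*(95572/(-91366))) = -3430/(12973*(95572*(-1/91366))) = -3430/(12973*(-47786/45683)) = -3430/12973*(-45683/47786) = 78346345/309963889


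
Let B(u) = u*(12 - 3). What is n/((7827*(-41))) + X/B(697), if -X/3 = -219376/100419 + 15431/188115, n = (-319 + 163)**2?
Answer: -2570508989176087/34351537217777505 ≈ -0.074829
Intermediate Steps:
n = 24336 (n = (-156)**2 = 24336)
B(u) = 9*u (B(u) = u*9 = 9*u)
X = 13239450217/2098924465 (X = -3*(-219376/100419 + 15431/188115) = -3*(-13239450217/6296773395) = 13239450217/2098924465 ≈ 6.3077)
n/((7827*(-41))) + X/B(697) = 24336/((7827*(-41))) + 13239450217/(2098924465*((9*697))) = 24336/(-320907) + (13239450217/2098924465)/6273 = 24336*(-1/320907) + (13239450217/2098924465)*(1/6273) = -8112/106969 + 13239450217/13166553168945 = -2570508989176087/34351537217777505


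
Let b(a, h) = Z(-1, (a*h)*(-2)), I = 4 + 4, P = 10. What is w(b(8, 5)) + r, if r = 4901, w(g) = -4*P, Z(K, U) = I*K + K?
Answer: 4861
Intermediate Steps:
I = 8
Z(K, U) = 9*K (Z(K, U) = 8*K + K = 9*K)
b(a, h) = -9 (b(a, h) = 9*(-1) = -9)
w(g) = -40 (w(g) = -4*10 = -40)
w(b(8, 5)) + r = -40 + 4901 = 4861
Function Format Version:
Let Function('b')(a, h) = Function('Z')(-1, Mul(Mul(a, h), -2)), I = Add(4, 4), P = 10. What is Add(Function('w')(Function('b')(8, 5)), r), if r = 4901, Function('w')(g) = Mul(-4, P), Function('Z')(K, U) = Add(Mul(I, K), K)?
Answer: 4861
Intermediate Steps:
I = 8
Function('Z')(K, U) = Mul(9, K) (Function('Z')(K, U) = Add(Mul(8, K), K) = Mul(9, K))
Function('b')(a, h) = -9 (Function('b')(a, h) = Mul(9, -1) = -9)
Function('w')(g) = -40 (Function('w')(g) = Mul(-4, 10) = -40)
Add(Function('w')(Function('b')(8, 5)), r) = Add(-40, 4901) = 4861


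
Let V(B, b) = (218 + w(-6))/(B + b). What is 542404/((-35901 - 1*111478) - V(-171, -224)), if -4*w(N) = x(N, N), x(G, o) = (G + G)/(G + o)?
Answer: -856998320/232857949 ≈ -3.6803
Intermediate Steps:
x(G, o) = 2*G/(G + o) (x(G, o) = (2*G)/(G + o) = 2*G/(G + o))
w(N) = -¼ (w(N) = -N/(2*(N + N)) = -N/(2*(2*N)) = -N*1/(2*N)/2 = -¼*1 = -¼)
V(B, b) = 871/(4*(B + b)) (V(B, b) = (218 - ¼)/(B + b) = 871/(4*(B + b)))
542404/((-35901 - 1*111478) - V(-171, -224)) = 542404/((-35901 - 1*111478) - 871/(4*(-171 - 224))) = 542404/((-35901 - 111478) - 871/(4*(-395))) = 542404/(-147379 - 871*(-1)/(4*395)) = 542404/(-147379 - 1*(-871/1580)) = 542404/(-147379 + 871/1580) = 542404/(-232857949/1580) = 542404*(-1580/232857949) = -856998320/232857949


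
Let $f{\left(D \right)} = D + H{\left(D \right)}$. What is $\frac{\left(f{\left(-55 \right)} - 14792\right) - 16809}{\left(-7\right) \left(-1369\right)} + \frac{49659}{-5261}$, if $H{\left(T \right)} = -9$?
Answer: $- \frac{642471762}{50416163} \approx -12.743$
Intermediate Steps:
$f{\left(D \right)} = -9 + D$ ($f{\left(D \right)} = D - 9 = -9 + D$)
$\frac{\left(f{\left(-55 \right)} - 14792\right) - 16809}{\left(-7\right) \left(-1369\right)} + \frac{49659}{-5261} = \frac{\left(\left(-9 - 55\right) - 14792\right) - 16809}{\left(-7\right) \left(-1369\right)} + \frac{49659}{-5261} = \frac{\left(-64 - 14792\right) - 16809}{9583} + 49659 \left(- \frac{1}{5261}\right) = \left(-14856 - 16809\right) \frac{1}{9583} - \frac{49659}{5261} = \left(-31665\right) \frac{1}{9583} - \frac{49659}{5261} = - \frac{31665}{9583} - \frac{49659}{5261} = - \frac{642471762}{50416163}$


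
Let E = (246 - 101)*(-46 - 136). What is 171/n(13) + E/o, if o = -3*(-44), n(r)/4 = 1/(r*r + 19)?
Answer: 517247/66 ≈ 7837.1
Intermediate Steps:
E = -26390 (E = 145*(-182) = -26390)
n(r) = 4/(19 + r²) (n(r) = 4/(r*r + 19) = 4/(r² + 19) = 4/(19 + r²))
o = 132
171/n(13) + E/o = 171/((4/(19 + 13²))) - 26390/132 = 171/((4/(19 + 169))) - 26390*1/132 = 171/((4/188)) - 13195/66 = 171/((4*(1/188))) - 13195/66 = 171/(1/47) - 13195/66 = 171*47 - 13195/66 = 8037 - 13195/66 = 517247/66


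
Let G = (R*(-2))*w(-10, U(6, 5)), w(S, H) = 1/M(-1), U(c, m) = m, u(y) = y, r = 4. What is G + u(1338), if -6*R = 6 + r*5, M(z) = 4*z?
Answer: 8015/6 ≈ 1335.8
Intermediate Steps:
w(S, H) = -¼ (w(S, H) = 1/(4*(-1)) = 1/(-4) = -¼)
R = -13/3 (R = -(6 + 4*5)/6 = -(6 + 20)/6 = -⅙*26 = -13/3 ≈ -4.3333)
G = -13/6 (G = -13/3*(-2)*(-¼) = (26/3)*(-¼) = -13/6 ≈ -2.1667)
G + u(1338) = -13/6 + 1338 = 8015/6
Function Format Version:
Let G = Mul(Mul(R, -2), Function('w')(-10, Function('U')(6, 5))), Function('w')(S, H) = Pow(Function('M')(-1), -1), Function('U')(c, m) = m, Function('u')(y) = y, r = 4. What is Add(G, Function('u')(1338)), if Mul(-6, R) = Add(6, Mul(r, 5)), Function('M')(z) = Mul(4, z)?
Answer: Rational(8015, 6) ≈ 1335.8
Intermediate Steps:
Function('w')(S, H) = Rational(-1, 4) (Function('w')(S, H) = Pow(Mul(4, -1), -1) = Pow(-4, -1) = Rational(-1, 4))
R = Rational(-13, 3) (R = Mul(Rational(-1, 6), Add(6, Mul(4, 5))) = Mul(Rational(-1, 6), Add(6, 20)) = Mul(Rational(-1, 6), 26) = Rational(-13, 3) ≈ -4.3333)
G = Rational(-13, 6) (G = Mul(Mul(Rational(-13, 3), -2), Rational(-1, 4)) = Mul(Rational(26, 3), Rational(-1, 4)) = Rational(-13, 6) ≈ -2.1667)
Add(G, Function('u')(1338)) = Add(Rational(-13, 6), 1338) = Rational(8015, 6)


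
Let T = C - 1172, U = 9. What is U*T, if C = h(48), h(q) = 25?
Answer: -10323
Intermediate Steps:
C = 25
T = -1147 (T = 25 - 1172 = -1147)
U*T = 9*(-1147) = -10323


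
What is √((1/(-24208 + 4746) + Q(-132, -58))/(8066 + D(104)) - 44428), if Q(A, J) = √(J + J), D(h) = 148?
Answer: √(-207337404299841465 + 1136308332*I*√29)/2160282 ≈ 3.1104e-6 + 210.78*I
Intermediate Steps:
Q(A, J) = √2*√J (Q(A, J) = √(2*J) = √2*√J)
√((1/(-24208 + 4746) + Q(-132, -58))/(8066 + D(104)) - 44428) = √((1/(-24208 + 4746) + √2*√(-58))/(8066 + 148) - 44428) = √((1/(-19462) + √2*(I*√58))/8214 - 44428) = √((-1/19462 + 2*I*√29)*(1/8214) - 44428) = √((-1/159860868 + I*√29/4107) - 44428) = √(-7102298643505/159860868 + I*√29/4107)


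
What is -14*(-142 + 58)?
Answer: 1176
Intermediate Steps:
-14*(-142 + 58) = -14*(-84) = 1176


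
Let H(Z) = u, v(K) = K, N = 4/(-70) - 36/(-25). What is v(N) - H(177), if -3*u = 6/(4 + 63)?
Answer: 16564/11725 ≈ 1.4127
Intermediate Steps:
N = 242/175 (N = 4*(-1/70) - 36*(-1/25) = -2/35 + 36/25 = 242/175 ≈ 1.3829)
u = -2/67 (u = -2/(4 + 63) = -2/67 ≈ -0.029851)
H(Z) = -2/67
v(N) - H(177) = 242/175 - 1*(-2/67) = 242/175 + 2/67 = 16564/11725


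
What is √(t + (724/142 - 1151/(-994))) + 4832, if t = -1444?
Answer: 4832 + I*√1420542298/994 ≈ 4832.0 + 37.918*I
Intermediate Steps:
√(t + (724/142 - 1151/(-994))) + 4832 = √(-1444 + (724/142 - 1151/(-994))) + 4832 = √(-1444 + (724*(1/142) - 1151*(-1/994))) + 4832 = √(-1444 + (362/71 + 1151/994)) + 4832 = √(-1444 + 6219/994) + 4832 = √(-1429117/994) + 4832 = I*√1420542298/994 + 4832 = 4832 + I*√1420542298/994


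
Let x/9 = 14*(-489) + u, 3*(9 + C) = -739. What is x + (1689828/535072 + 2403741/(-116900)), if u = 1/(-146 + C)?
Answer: -10360421639439021/168102901400 ≈ -61631.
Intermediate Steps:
C = -766/3 (C = -9 + (1/3)*(-739) = -9 - 739/3 = -766/3 ≈ -255.33)
u = -3/1204 (u = 1/(-146 - 766/3) = 1/(-1204/3) = -3/1204 ≈ -0.0024917)
x = -74183283/1204 (x = 9*(14*(-489) - 3/1204) = 9*(-6846 - 3/1204) = 9*(-8242587/1204) = -74183283/1204 ≈ -61614.)
x + (1689828/535072 + 2403741/(-116900)) = -74183283/1204 + (1689828/535072 + 2403741/(-116900)) = -74183283/1204 + (1689828*(1/535072) + 2403741*(-1/116900)) = -74183283/1204 + (422457/133768 - 2403741/116900) = -74183283/1204 - 68039600697/3909369800 = -10360421639439021/168102901400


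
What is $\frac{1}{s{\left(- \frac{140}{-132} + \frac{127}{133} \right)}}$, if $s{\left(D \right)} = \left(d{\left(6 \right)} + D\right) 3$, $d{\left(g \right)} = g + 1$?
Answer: $\frac{1463}{39569} \approx 0.036973$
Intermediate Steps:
$d{\left(g \right)} = 1 + g$
$s{\left(D \right)} = 21 + 3 D$ ($s{\left(D \right)} = \left(\left(1 + 6\right) + D\right) 3 = \left(7 + D\right) 3 = 21 + 3 D$)
$\frac{1}{s{\left(- \frac{140}{-132} + \frac{127}{133} \right)}} = \frac{1}{21 + 3 \left(- \frac{140}{-132} + \frac{127}{133}\right)} = \frac{1}{21 + 3 \left(\left(-140\right) \left(- \frac{1}{132}\right) + 127 \cdot \frac{1}{133}\right)} = \frac{1}{21 + 3 \left(\frac{35}{33} + \frac{127}{133}\right)} = \frac{1}{21 + 3 \cdot \frac{8846}{4389}} = \frac{1}{21 + \frac{8846}{1463}} = \frac{1}{\frac{39569}{1463}} = \frac{1463}{39569}$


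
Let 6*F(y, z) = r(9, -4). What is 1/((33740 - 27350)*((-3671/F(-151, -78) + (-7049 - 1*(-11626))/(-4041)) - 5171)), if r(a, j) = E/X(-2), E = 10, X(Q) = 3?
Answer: -449/33797922538 ≈ -1.3285e-8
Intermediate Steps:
r(a, j) = 10/3
F(y, z) = 5/9 (F(y, z) = (⅙)*(10/3) = 5/9)
1/((33740 - 27350)*((-3671/F(-151, -78) + (-7049 - 1*(-11626))/(-4041)) - 5171)) = 1/((33740 - 27350)*((-3671/5/9 + (-7049 - 1*(-11626))/(-4041)) - 5171)) = 1/(6390*((-3671*9/5 + (-7049 + 11626)*(-1/4041)) - 5171)) = 1/(6390*((-33039/5 + 4577*(-1/4041)) - 5171)) = 1/(6390*((-33039/5 - 4577/4041) - 5171)) = 1/(6390*(-133533484/20205 - 5171)) = 1/(6390*(-238013539/20205)) = 1/(-33797922538/449) = -449/33797922538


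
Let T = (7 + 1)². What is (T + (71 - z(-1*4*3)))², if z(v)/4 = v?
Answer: 33489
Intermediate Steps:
z(v) = 4*v
T = 64 (T = 8² = 64)
(T + (71 - z(-1*4*3)))² = (64 + (71 - 4*-1*4*3))² = (64 + (71 - 4*(-4*3)))² = (64 + (71 - 4*(-12)))² = (64 + (71 - 1*(-48)))² = (64 + (71 + 48))² = (64 + 119)² = 183² = 33489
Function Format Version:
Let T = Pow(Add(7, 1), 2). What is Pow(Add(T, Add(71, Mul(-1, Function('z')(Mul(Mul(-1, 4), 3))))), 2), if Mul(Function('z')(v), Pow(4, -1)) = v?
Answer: 33489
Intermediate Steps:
Function('z')(v) = Mul(4, v)
T = 64 (T = Pow(8, 2) = 64)
Pow(Add(T, Add(71, Mul(-1, Function('z')(Mul(Mul(-1, 4), 3))))), 2) = Pow(Add(64, Add(71, Mul(-1, Mul(4, Mul(Mul(-1, 4), 3))))), 2) = Pow(Add(64, Add(71, Mul(-1, Mul(4, Mul(-4, 3))))), 2) = Pow(Add(64, Add(71, Mul(-1, Mul(4, -12)))), 2) = Pow(Add(64, Add(71, Mul(-1, -48))), 2) = Pow(Add(64, Add(71, 48)), 2) = Pow(Add(64, 119), 2) = Pow(183, 2) = 33489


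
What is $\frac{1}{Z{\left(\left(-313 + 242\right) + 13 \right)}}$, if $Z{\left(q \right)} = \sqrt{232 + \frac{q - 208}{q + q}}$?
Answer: $\frac{\sqrt{788162}}{13589} \approx 0.065331$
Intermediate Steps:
$Z{\left(q \right)} = \sqrt{232 + \frac{-208 + q}{2 q}}$
$\frac{1}{Z{\left(\left(-313 + 242\right) + 13 \right)}} = \frac{1}{\frac{1}{2} \sqrt{930 - \frac{416}{\left(-313 + 242\right) + 13}}} = \frac{1}{\frac{1}{2} \sqrt{930 - \frac{416}{-71 + 13}}} = \frac{1}{\frac{1}{2} \sqrt{930 - \frac{416}{-58}}} = \frac{1}{\frac{1}{2} \sqrt{930 - - \frac{208}{29}}} = \frac{1}{\frac{1}{2} \sqrt{930 + \frac{208}{29}}} = \frac{1}{\frac{1}{2} \sqrt{\frac{27178}{29}}} = \frac{1}{\frac{1}{2} \frac{\sqrt{788162}}{29}} = \frac{1}{\frac{1}{58} \sqrt{788162}} = \frac{\sqrt{788162}}{13589}$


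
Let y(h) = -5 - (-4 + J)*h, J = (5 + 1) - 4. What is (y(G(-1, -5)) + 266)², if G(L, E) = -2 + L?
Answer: 65025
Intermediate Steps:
J = 2 (J = 6 - 4 = 2)
y(h) = -5 + 2*h (y(h) = -5 - (-4 + 2)*h = -5 - (-2)*h = -5 + 2*h)
(y(G(-1, -5)) + 266)² = ((-5 + 2*(-2 - 1)) + 266)² = ((-5 + 2*(-3)) + 266)² = ((-5 - 6) + 266)² = (-11 + 266)² = 255² = 65025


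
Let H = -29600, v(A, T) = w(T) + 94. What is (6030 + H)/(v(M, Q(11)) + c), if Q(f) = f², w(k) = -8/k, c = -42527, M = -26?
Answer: 2851970/5134401 ≈ 0.55546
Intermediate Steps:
v(A, T) = 94 - 8/T (v(A, T) = -8/T + 94 = 94 - 8/T)
(6030 + H)/(v(M, Q(11)) + c) = (6030 - 29600)/((94 - 8/(11²)) - 42527) = -23570/((94 - 8/121) - 42527) = -23570/(11366/121 - 42527) = -23570/(-5134401/121) = -23570*(-121/5134401) = 2851970/5134401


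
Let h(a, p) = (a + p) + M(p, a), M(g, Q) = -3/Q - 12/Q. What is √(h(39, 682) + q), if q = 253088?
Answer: 2*√10723414/13 ≈ 503.79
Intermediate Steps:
M(g, Q) = -15/Q
h(a, p) = a + p - 15/a (h(a, p) = (a + p) - 15/a = a + p - 15/a)
√(h(39, 682) + q) = √((39 + 682 - 15/39) + 253088) = √((39 + 682 - 15*1/39) + 253088) = √((39 + 682 - 5/13) + 253088) = √(9368/13 + 253088) = √(3299512/13) = 2*√10723414/13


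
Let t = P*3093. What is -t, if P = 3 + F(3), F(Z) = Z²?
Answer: -37116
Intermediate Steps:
P = 12 (P = 3 + 3² = 3 + 9 = 12)
t = 37116 (t = 12*3093 = 37116)
-t = -1*37116 = -37116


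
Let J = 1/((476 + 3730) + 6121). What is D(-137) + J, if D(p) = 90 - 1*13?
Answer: 795180/10327 ≈ 77.000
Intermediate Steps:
J = 1/10327 (J = 1/(4206 + 6121) = 1/10327 ≈ 9.6834e-5)
D(p) = 77 (D(p) = 90 - 13 = 77)
D(-137) + J = 77 + 1/10327 = 795180/10327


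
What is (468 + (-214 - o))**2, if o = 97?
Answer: 24649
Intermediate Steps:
(468 + (-214 - o))**2 = (468 + (-214 - 1*97))**2 = (468 + (-214 - 97))**2 = (468 - 311)**2 = 157**2 = 24649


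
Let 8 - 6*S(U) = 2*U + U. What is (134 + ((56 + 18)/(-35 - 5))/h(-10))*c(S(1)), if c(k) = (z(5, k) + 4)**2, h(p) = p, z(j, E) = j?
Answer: 2173797/200 ≈ 10869.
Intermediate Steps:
S(U) = 4/3 - U/2 (S(U) = 4/3 - (2*U + U)/6 = 4/3 - U/2)
c(k) = 81 (c(k) = (5 + 4)**2 = 9**2 = 81)
(134 + ((56 + 18)/(-35 - 5))/h(-10))*c(S(1)) = (134 + ((56 + 18)/(-35 - 5))/(-10))*81 = (134 + (74/(-40))*(-1/10))*81 = (134 + (74*(-1/40))*(-1/10))*81 = (134 - 37/20*(-1/10))*81 = (134 + 37/200)*81 = (26837/200)*81 = 2173797/200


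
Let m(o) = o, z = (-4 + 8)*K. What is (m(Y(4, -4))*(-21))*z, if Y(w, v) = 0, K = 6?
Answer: 0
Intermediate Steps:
z = 24 (z = (-4 + 8)*6 = 4*6 = 24)
(m(Y(4, -4))*(-21))*z = (0*(-21))*24 = 0*24 = 0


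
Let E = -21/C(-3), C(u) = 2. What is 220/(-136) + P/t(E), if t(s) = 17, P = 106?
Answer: 157/34 ≈ 4.6176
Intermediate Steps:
E = -21/2 ≈ -10.500
220/(-136) + P/t(E) = 220/(-136) + 106/17 = 220*(-1/136) + 106*(1/17) = -55/34 + 106/17 = 157/34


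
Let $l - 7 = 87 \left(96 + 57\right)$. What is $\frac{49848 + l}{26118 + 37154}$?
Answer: $\frac{31583}{31636} \approx 0.99832$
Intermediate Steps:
$l = 13318$ ($l = 7 + 87 \left(96 + 57\right) = 7 + 87 \cdot 153 = 7 + 13311 = 13318$)
$\frac{49848 + l}{26118 + 37154} = \frac{49848 + 13318}{26118 + 37154} = \frac{63166}{63272} = 63166 \cdot \frac{1}{63272} = \frac{31583}{31636}$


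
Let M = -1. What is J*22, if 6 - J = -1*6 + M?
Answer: 286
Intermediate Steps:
J = 13 (J = 6 - (-1*6 - 1) = 6 - (-6 - 1) = 6 - 1*(-7) = 6 + 7 = 13)
J*22 = 13*22 = 286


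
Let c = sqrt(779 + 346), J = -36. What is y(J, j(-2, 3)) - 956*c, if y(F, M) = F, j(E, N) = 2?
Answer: -36 - 14340*sqrt(5) ≈ -32101.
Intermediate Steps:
c = 15*sqrt(5) (c = sqrt(1125) = 15*sqrt(5) ≈ 33.541)
y(J, j(-2, 3)) - 956*c = -36 - 14340*sqrt(5)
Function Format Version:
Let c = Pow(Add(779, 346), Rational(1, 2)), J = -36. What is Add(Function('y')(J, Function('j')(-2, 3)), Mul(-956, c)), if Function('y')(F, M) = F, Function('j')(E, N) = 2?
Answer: Add(-36, Mul(-14340, Pow(5, Rational(1, 2)))) ≈ -32101.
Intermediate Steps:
c = Mul(15, Pow(5, Rational(1, 2))) (c = Pow(1125, Rational(1, 2)) = Mul(15, Pow(5, Rational(1, 2))) ≈ 33.541)
Add(Function('y')(J, Function('j')(-2, 3)), Mul(-956, c)) = Add(-36, Mul(-956, Mul(15, Pow(5, Rational(1, 2))))) = Add(-36, Mul(-14340, Pow(5, Rational(1, 2))))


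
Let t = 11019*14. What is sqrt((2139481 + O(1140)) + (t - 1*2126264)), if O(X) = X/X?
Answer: 2*sqrt(41871) ≈ 409.25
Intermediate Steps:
O(X) = 1
t = 154266
sqrt((2139481 + O(1140)) + (t - 1*2126264)) = sqrt((2139481 + 1) + (154266 - 1*2126264)) = sqrt(2139482 + (154266 - 2126264)) = sqrt(2139482 - 1971998) = sqrt(167484) = 2*sqrt(41871)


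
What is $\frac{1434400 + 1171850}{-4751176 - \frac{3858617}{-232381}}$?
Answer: $- \frac{605642981250}{1104079171439} \approx -0.54855$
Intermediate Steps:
$\frac{1434400 + 1171850}{-4751176 - \frac{3858617}{-232381}} = \frac{2606250}{-4751176 - - \frac{3858617}{232381}} = \frac{2606250}{-4751176 + \frac{3858617}{232381}} = \frac{2606250}{- \frac{1104079171439}{232381}} = 2606250 \left(- \frac{232381}{1104079171439}\right) = - \frac{605642981250}{1104079171439}$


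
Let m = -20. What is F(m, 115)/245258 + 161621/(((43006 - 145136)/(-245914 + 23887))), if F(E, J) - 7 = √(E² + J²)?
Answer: 2200223360969449/6262049885 + 5*√545/245258 ≈ 3.5136e+5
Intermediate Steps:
F(E, J) = 7 + √(E² + J²)
F(m, 115)/245258 + 161621/(((43006 - 145136)/(-245914 + 23887))) = (7 + √((-20)² + 115²))/245258 + 161621/(((43006 - 145136)/(-245914 + 23887))) = (7 + √(400 + 13225))*(1/245258) + 161621/((-102130/(-222027))) = (7 + √13625)*(1/245258) + 161621/((-102130*(-1/222027))) = (7 + 5*√545)*(1/245258) + 161621/(102130/222027) = (7/245258 + 5*√545/245258) + 161621*(222027/102130) = (7/245258 + 5*√545/245258) + 35884225767/102130 = 2200223360969449/6262049885 + 5*√545/245258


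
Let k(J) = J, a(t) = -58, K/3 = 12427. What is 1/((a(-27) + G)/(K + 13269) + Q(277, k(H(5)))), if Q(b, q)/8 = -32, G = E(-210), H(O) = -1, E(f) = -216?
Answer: -25275/6470537 ≈ -0.0039062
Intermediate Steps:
K = 37281 (K = 3*12427 = 37281)
G = -216
Q(b, q) = -256 (Q(b, q) = 8*(-32) = -256)
1/((a(-27) + G)/(K + 13269) + Q(277, k(H(5)))) = 1/((-58 - 216)/(37281 + 13269) - 256) = 1/(-274/50550 - 256) = 1/(-274*1/50550 - 256) = 1/(-137/25275 - 256) = 1/(-6470537/25275) = -25275/6470537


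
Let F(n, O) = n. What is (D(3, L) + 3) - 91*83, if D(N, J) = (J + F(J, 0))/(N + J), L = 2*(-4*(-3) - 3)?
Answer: -52838/7 ≈ -7548.3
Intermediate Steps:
L = 18 (L = 2*(12 - 3) = 2*9 = 18)
D(N, J) = 2*J/(J + N) (D(N, J) = (J + J)/(N + J) = (2*J)/(J + N) = 2*J/(J + N))
(D(3, L) + 3) - 91*83 = (2*18/(18 + 3) + 3) - 91*83 = (2*18/21 + 3) - 7553 = (2*18*(1/21) + 3) - 7553 = (12/7 + 3) - 7553 = 33/7 - 7553 = -52838/7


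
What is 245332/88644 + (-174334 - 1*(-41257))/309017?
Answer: 16003820264/6848125737 ≈ 2.3370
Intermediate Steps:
245332/88644 + (-174334 - 1*(-41257))/309017 = 245332*(1/88644) + (-174334 + 41257)*(1/309017) = 61333/22161 - 133077*1/309017 = 61333/22161 - 133077/309017 = 16003820264/6848125737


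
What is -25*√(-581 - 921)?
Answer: -25*I*√1502 ≈ -968.89*I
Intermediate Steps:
-25*√(-581 - 921) = -25*I*√1502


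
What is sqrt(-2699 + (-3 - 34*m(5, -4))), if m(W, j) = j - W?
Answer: 2*I*sqrt(599) ≈ 48.949*I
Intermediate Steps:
sqrt(-2699 + (-3 - 34*m(5, -4))) = sqrt(-2699 + (-3 - 34*(-4 - 1*5))) = sqrt(-2699 + (-3 - 34*(-4 - 5))) = sqrt(-2699 + (-3 - 34*(-9))) = sqrt(-2699 + (-3 + 306)) = sqrt(-2699 + 303) = sqrt(-2396) = 2*I*sqrt(599)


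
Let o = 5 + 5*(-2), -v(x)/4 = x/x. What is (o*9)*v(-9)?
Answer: 180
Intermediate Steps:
v(x) = -4 (v(x) = -4*x/x = -4*1 = -4)
o = -5 (o = 5 - 10 = -5)
(o*9)*v(-9) = -5*9*(-4) = -45*(-4) = 180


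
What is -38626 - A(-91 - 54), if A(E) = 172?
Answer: -38798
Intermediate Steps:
-38626 - A(-91 - 54) = -38626 - 1*172 = -38626 - 172 = -38798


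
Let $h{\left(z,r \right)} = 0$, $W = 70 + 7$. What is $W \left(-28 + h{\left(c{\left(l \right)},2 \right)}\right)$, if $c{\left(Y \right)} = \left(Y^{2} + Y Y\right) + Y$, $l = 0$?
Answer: $-2156$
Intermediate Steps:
$c{\left(Y \right)} = Y + 2 Y^{2}$ ($c{\left(Y \right)} = \left(Y^{2} + Y^{2}\right) + Y = 2 Y^{2} + Y = Y + 2 Y^{2}$)
$W = 77$
$W \left(-28 + h{\left(c{\left(l \right)},2 \right)}\right) = 77 \left(-28 + 0\right) = 77 \left(-28\right) = -2156$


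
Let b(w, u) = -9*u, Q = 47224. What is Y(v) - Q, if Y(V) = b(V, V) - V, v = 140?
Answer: -48624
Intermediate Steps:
Y(V) = -10*V (Y(V) = -9*V - V = -10*V)
Y(v) - Q = -10*140 - 1*47224 = -1400 - 47224 = -48624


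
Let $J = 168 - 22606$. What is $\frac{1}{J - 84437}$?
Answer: $- \frac{1}{106875} \approx -9.3567 \cdot 10^{-6}$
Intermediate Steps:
$J = -22438$
$\frac{1}{J - 84437} = \frac{1}{-22438 - 84437} = \frac{1}{-106875} = - \frac{1}{106875}$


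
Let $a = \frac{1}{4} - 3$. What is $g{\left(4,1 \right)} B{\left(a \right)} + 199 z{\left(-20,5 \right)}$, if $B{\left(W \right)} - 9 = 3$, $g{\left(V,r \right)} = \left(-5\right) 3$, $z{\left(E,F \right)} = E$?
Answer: $-4160$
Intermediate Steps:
$g{\left(V,r \right)} = -15$
$a = - \frac{11}{4}$ ($a = \frac{1}{4} - 3 = - \frac{11}{4} \approx -2.75$)
$B{\left(W \right)} = 12$ ($B{\left(W \right)} = 9 + 3 = 12$)
$g{\left(4,1 \right)} B{\left(a \right)} + 199 z{\left(-20,5 \right)} = \left(-15\right) 12 + 199 \left(-20\right) = -180 - 3980 = -4160$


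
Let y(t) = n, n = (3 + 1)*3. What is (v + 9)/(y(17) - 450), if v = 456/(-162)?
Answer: -167/11826 ≈ -0.014121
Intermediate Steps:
v = -76/27 (v = 456*(-1/162) = -76/27 ≈ -2.8148)
n = 12 (n = 4*3 = 12)
y(t) = 12
(v + 9)/(y(17) - 450) = (-76/27 + 9)/(12 - 450) = (167/27)/(-438) = (167/27)*(-1/438) = -167/11826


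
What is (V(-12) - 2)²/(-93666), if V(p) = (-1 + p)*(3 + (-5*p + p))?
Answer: -442225/93666 ≈ -4.7213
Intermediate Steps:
V(p) = (-1 + p)*(3 - 4*p)
(V(-12) - 2)²/(-93666) = ((-3 - 4*(-12)² + 7*(-12)) - 2)²/(-93666) = ((-3 - 4*144 - 84) - 2)²*(-1/93666) = ((-3 - 576 - 84) - 2)²*(-1/93666) = (-663 - 2)²*(-1/93666) = (-665)²*(-1/93666) = 442225*(-1/93666) = -442225/93666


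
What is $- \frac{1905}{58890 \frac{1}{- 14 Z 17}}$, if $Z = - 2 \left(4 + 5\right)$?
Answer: $- \frac{272034}{1963} \approx -138.58$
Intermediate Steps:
$Z = -18$ ($Z = \left(-2\right) 9 = -18$)
$- \frac{1905}{58890 \frac{1}{- 14 Z 17}} = - \frac{1905}{58890 \frac{1}{\left(-14\right) \left(-18\right) 17}} = - \frac{1905}{58890 \frac{1}{252 \cdot 17}} = - \frac{1905}{58890 \cdot \frac{1}{4284}} = - \frac{1905}{\frac{9815}{714}} = \left(-1905\right) \frac{714}{9815} = - \frac{272034}{1963}$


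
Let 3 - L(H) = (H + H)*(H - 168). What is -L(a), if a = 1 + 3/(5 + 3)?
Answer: -14759/32 ≈ -461.22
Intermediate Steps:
a = 11/8 (a = 1 + 3/8 = 11/8 ≈ 1.3750)
L(H) = 3 - 2*H*(-168 + H) (L(H) = 3 - (H + H)*(H - 168) = 3 - 2*H*(-168 + H))
-L(a) = -(3 - 2*(11/8)² + 336*(11/8)) = -(3 - 2*121/64 + 462) = -(3 - 121/32 + 462) = -1*14759/32 = -14759/32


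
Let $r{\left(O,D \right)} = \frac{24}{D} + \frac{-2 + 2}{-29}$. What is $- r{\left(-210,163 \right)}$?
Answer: $- \frac{24}{163} \approx -0.14724$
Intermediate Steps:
$r{\left(O,D \right)} = \frac{24}{D}$ ($r{\left(O,D \right)} = \frac{24}{D} + 0 \left(- \frac{1}{29}\right) = \frac{24}{D} + 0 = \frac{24}{D}$)
$- r{\left(-210,163 \right)} = - \frac{24}{163}$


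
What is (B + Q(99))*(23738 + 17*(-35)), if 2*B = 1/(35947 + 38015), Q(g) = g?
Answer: 338917131211/147924 ≈ 2.2912e+6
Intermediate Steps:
B = 1/147924 (B = 1/(2*(35947 + 38015)) = (½)/73962 = (½)*(1/73962) = 1/147924 ≈ 6.7602e-6)
(B + Q(99))*(23738 + 17*(-35)) = (1/147924 + 99)*(23738 + 17*(-35)) = 14644477*(23738 - 595)/147924 = (14644477/147924)*23143 = 338917131211/147924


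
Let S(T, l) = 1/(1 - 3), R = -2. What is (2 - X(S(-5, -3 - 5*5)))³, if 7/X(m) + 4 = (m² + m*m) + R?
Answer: 46656/1331 ≈ 35.053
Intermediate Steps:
S(T, l) = -½ (S(T, l) = 1/(-2) = -½)
X(m) = 7/(-6 + 2*m²) (X(m) = 7/(-4 + ((m² + m*m) - 2)) = 7/(-4 + ((m² + m²) - 2)) = 7/(-4 + (2*m² - 2)) = 7/(-4 + (-2 + 2*m²)) = 7/(-6 + 2*m²))
(2 - X(S(-5, -3 - 5*5)))³ = (2 - 7/(2*(-3 + (-½)²)))³ = (2 - 7/(2*(-3 + ¼)))³ = (2 - 7/(2*(-11/4)))³ = (2 - 7*(-4)/(2*11))³ = (2 - 1*(-14/11))³ = (2 + 14/11)³ = (36/11)³ = 46656/1331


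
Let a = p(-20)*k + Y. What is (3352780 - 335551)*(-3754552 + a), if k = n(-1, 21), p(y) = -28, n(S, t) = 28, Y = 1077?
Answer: -11327459128311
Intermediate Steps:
k = 28
a = 293 (a = -28*28 + 1077 = -784 + 1077 = 293)
(3352780 - 335551)*(-3754552 + a) = (3352780 - 335551)*(-3754552 + 293) = 3017229*(-3754259) = -11327459128311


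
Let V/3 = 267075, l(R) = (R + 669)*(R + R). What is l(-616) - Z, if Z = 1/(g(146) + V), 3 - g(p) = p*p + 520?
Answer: -50891180033/779392 ≈ -65296.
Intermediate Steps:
g(p) = -517 - p**2 (g(p) = 3 - (p*p + 520) = 3 - (p**2 + 520) = 3 - (520 + p**2) = 3 + (-520 - p**2) = -517 - p**2)
l(R) = 2*R*(669 + R) (l(R) = (669 + R)*(2*R) = 2*R*(669 + R))
V = 801225 (V = 3*267075 = 801225)
Z = 1/779392 (Z = 1/((-517 - 1*146**2) + 801225) = 1/((-517 - 1*21316) + 801225) = 1/((-517 - 21316) + 801225) = 1/(-21833 + 801225) = 1/779392 ≈ 1.2831e-6)
l(-616) - Z = 2*(-616)*(669 - 616) - 1*1/779392 = 2*(-616)*53 - 1/779392 = -65296 - 1/779392 = -50891180033/779392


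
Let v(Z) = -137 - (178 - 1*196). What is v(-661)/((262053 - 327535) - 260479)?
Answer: 119/325961 ≈ 0.00036507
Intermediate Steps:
v(Z) = -119 (v(Z) = -137 - (178 - 196) = -137 - 1*(-18) = -137 + 18 = -119)
v(-661)/((262053 - 327535) - 260479) = -119/((262053 - 327535) - 260479) = -119/(-65482 - 260479) = -119/(-325961) = -119*(-1/325961) = 119/325961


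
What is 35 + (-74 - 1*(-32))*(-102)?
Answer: 4319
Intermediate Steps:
35 + (-74 - 1*(-32))*(-102) = 35 + (-74 + 32)*(-102) = 35 - 42*(-102) = 35 + 4284 = 4319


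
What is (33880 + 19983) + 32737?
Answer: 86600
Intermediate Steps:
(33880 + 19983) + 32737 = 53863 + 32737 = 86600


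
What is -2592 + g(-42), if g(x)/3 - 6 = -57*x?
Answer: 4608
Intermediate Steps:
g(x) = 18 - 171*x (g(x) = 18 + 3*(-57*x) = 18 - 171*x)
-2592 + g(-42) = -2592 + (18 - 171*(-42)) = -2592 + (18 + 7182) = -2592 + 7200 = 4608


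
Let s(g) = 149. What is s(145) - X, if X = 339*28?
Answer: -9343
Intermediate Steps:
X = 9492
s(145) - X = 149 - 1*9492 = 149 - 9492 = -9343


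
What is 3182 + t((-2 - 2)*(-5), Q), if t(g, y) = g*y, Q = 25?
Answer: 3682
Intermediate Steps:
3182 + t((-2 - 2)*(-5), Q) = 3182 + ((-2 - 2)*(-5))*25 = 3182 - 4*(-5)*25 = 3182 + 20*25 = 3182 + 500 = 3682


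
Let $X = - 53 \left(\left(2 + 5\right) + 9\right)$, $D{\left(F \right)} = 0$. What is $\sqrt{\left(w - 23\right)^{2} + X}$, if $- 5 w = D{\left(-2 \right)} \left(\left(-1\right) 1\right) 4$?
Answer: $i \sqrt{319} \approx 17.861 i$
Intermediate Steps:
$w = 0$ ($w = - \frac{0 \left(\left(-1\right) 1\right) 4}{5} = - \frac{0 \left(-1\right) 4}{5} = - \frac{0 \cdot 4}{5} = \left(- \frac{1}{5}\right) 0 = 0$)
$X = -848$ ($X = - 53 \left(7 + 9\right) = \left(-53\right) 16 = -848$)
$\sqrt{\left(w - 23\right)^{2} + X} = \sqrt{\left(0 - 23\right)^{2} - 848} = \sqrt{\left(-23\right)^{2} - 848} = \sqrt{529 - 848} = \sqrt{-319} = i \sqrt{319}$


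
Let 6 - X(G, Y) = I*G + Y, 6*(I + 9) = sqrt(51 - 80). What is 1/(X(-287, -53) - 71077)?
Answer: -2649636/195018247937 - 1722*I*sqrt(29)/195018247937 ≈ -1.3587e-5 - 4.7551e-8*I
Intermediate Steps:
I = -9 + I*sqrt(29)/6 (I = -9 + sqrt(51 - 80)/6 = -9 + sqrt(-29)/6 = -9 + (I*sqrt(29))/6 = -9 + I*sqrt(29)/6 ≈ -9.0 + 0.89753*I)
X(G, Y) = 6 - Y - G*(-9 + I*sqrt(29)/6) (X(G, Y) = 6 - ((-9 + I*sqrt(29)/6)*G + Y) = 6 - (G*(-9 + I*sqrt(29)/6) + Y) = 6 - (Y + G*(-9 + I*sqrt(29)/6)) = 6 + (-Y - G*(-9 + I*sqrt(29)/6)) = 6 - Y - G*(-9 + I*sqrt(29)/6))
1/(X(-287, -53) - 71077) = 1/((6 - 1*(-53) + (1/6)*(-287)*(54 - I*sqrt(29))) - 71077) = 1/((6 + 53 + (-2583 + 287*I*sqrt(29)/6)) - 71077) = 1/((-2524 + 287*I*sqrt(29)/6) - 71077) = 1/(-73601 + 287*I*sqrt(29)/6)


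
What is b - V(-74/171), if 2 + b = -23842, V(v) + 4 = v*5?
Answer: -4076270/171 ≈ -23838.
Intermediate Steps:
V(v) = -4 + 5*v (V(v) = -4 + v*5 = -4 + 5*v)
b = -23844 (b = -2 - 23842 = -23844)
b - V(-74/171) = -23844 - (-4 + 5*(-74/171)) = -23844 - (-4 - 370/171) = -23844 - 1*(-1054/171) = -23844 + 1054/171 = -4076270/171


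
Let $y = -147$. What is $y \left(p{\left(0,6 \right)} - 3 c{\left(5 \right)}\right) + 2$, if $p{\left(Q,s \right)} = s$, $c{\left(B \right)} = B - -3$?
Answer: $2648$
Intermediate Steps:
$c{\left(B \right)} = 3 + B$ ($c{\left(B \right)} = B + 3 = 3 + B$)
$y \left(p{\left(0,6 \right)} - 3 c{\left(5 \right)}\right) + 2 = - 147 \left(6 - 3 \left(3 + 5\right)\right) + 2 = - 147 \left(6 - 24\right) + 2 = \left(-147\right) \left(-18\right) + 2 = 2646 + 2 = 2648$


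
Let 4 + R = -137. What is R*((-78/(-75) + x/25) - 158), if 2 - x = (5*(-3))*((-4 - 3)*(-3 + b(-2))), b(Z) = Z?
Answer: 478977/25 ≈ 19159.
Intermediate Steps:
R = -141 (R = -4 - 137 = -141)
x = 527 (x = 2 - 5*(-3)*(-4 - 3)*(-3 - 2) = 2 - (-15)*(-7*(-5)) = 2 - (-15)*35 = 2 - 1*(-525) = 2 + 525 = 527)
R*((-78/(-75) + x/25) - 158) = -141*((-78/(-75) + 527/25) - 158) = -141*((-78*(-1/75) + 527*(1/25)) - 158) = -141*((26/25 + 527/25) - 158) = -141*(553/25 - 158) = -141*(-3397/25) = 478977/25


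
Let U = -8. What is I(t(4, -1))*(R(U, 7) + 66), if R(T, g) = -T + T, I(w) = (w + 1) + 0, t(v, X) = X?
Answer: 0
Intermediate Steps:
I(w) = 1 + w (I(w) = (1 + w) + 0 = 1 + w)
R(T, g) = 0
I(t(4, -1))*(R(U, 7) + 66) = (1 - 1)*(0 + 66) = 0*66 = 0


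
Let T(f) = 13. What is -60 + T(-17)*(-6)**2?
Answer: 408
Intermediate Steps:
-60 + T(-17)*(-6)**2 = -60 + 13*(-6)**2 = -60 + 13*36 = -60 + 468 = 408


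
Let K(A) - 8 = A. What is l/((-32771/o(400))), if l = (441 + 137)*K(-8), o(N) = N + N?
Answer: 0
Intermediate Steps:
K(A) = 8 + A
o(N) = 2*N
l = 0 (l = (441 + 137)*(8 - 8) = 578*0 = 0)
l/((-32771/o(400))) = 0/((-32771/(2*400))) = 0/((-32771/800)) = 0/((-32771*1/800)) = 0/(-32771/800) = 0*(-800/32771) = 0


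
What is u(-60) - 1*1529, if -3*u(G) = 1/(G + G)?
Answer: -550439/360 ≈ -1529.0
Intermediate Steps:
u(G) = -1/(6*G) (u(G) = -1/(3*(G + G)) = -1/(2*G)/3 = -1/(6*G))
u(-60) - 1*1529 = -⅙/(-60) - 1*1529 = -⅙*(-1/60) - 1529 = 1/360 - 1529 = -550439/360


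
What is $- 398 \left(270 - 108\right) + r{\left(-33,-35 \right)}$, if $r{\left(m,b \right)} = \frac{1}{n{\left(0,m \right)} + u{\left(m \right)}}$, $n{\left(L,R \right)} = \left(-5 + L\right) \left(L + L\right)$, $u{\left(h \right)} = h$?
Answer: $- \frac{2127709}{33} \approx -64476.0$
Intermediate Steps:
$n{\left(L,R \right)} = 2 L \left(-5 + L\right)$ ($n{\left(L,R \right)} = \left(-5 + L\right) 2 L = 2 L \left(-5 + L\right)$)
$r{\left(m,b \right)} = \frac{1}{m}$ ($r{\left(m,b \right)} = \frac{1}{2 \cdot 0 \left(-5 + 0\right) + m} = \frac{1}{2 \cdot 0 \left(-5\right) + m} = \frac{1}{0 + m} = \frac{1}{m}$)
$- 398 \left(270 - 108\right) + r{\left(-33,-35 \right)} = - 398 \left(270 - 108\right) + \frac{1}{-33} = - 398 \left(270 - 108\right) - \frac{1}{33} = \left(-398\right) 162 - \frac{1}{33} = -64476 - \frac{1}{33} = - \frac{2127709}{33}$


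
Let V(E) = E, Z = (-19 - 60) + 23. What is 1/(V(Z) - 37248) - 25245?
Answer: -941739481/37304 ≈ -25245.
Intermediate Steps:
Z = -56 (Z = -79 + 23 = -56)
1/(V(Z) - 37248) - 25245 = 1/(-56 - 37248) - 25245 = 1/(-37304) - 25245 = -1/37304 - 25245 = -941739481/37304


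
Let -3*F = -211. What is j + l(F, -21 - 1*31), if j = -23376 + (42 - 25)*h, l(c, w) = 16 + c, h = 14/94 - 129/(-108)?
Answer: -39367475/1692 ≈ -23267.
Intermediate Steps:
F = 211/3 (F = -⅓*(-211) = 211/3 ≈ 70.333)
h = 2273/1692 (h = 14*(1/94) - 129*(-1/108) = 7/47 + 43/36 = 2273/1692 ≈ 1.3434)
j = -39513551/1692 (j = -23376 + (42 - 25)*(2273/1692) = -23376 + 17*(2273/1692) = -23376 + 38641/1692 = -39513551/1692 ≈ -23353.)
j + l(F, -21 - 1*31) = -39513551/1692 + (16 + 211/3) = -39513551/1692 + 259/3 = -39367475/1692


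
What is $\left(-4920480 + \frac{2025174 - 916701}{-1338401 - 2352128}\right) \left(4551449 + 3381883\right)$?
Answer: $- \frac{144062766044084143476}{3690529} \approx -3.9036 \cdot 10^{13}$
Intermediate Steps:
$\left(-4920480 + \frac{2025174 - 916701}{-1338401 - 2352128}\right) \left(4551449 + 3381883\right) = \left(-4920480 + \frac{1108473}{-3690529}\right) 7933332 = \left(-4920480 + 1108473 \left(- \frac{1}{3690529}\right)\right) 7933332 = \left(-4920480 - \frac{1108473}{3690529}\right) 7933332 = \left(- \frac{18159175242393}{3690529}\right) 7933332 = - \frac{144062766044084143476}{3690529}$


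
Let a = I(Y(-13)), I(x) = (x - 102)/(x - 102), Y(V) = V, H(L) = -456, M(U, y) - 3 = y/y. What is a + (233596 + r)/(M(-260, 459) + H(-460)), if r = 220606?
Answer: -226875/226 ≈ -1003.9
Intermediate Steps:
M(U, y) = 4 (M(U, y) = 3 + y/y = 3 + 1 = 4)
I(x) = 1 (I(x) = (-102 + x)/(-102 + x) = 1)
a = 1
a + (233596 + r)/(M(-260, 459) + H(-460)) = 1 + (233596 + 220606)/(4 - 456) = 1 + 454202/(-452) = 1 + 454202*(-1/452) = 1 - 227101/226 = -226875/226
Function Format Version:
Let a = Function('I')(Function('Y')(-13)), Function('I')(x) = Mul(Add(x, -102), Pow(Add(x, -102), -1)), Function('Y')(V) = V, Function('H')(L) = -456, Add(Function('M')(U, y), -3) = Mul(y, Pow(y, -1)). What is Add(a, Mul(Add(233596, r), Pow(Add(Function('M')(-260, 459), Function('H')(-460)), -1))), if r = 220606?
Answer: Rational(-226875, 226) ≈ -1003.9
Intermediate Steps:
Function('M')(U, y) = 4 (Function('M')(U, y) = Add(3, Mul(y, Pow(y, -1))) = Add(3, 1) = 4)
Function('I')(x) = 1 (Function('I')(x) = Mul(Add(-102, x), Pow(Add(-102, x), -1)) = 1)
a = 1
Add(a, Mul(Add(233596, r), Pow(Add(Function('M')(-260, 459), Function('H')(-460)), -1))) = Add(1, Mul(Add(233596, 220606), Pow(Add(4, -456), -1))) = Add(1, Mul(454202, Pow(-452, -1))) = Add(1, Mul(454202, Rational(-1, 452))) = Add(1, Rational(-227101, 226)) = Rational(-226875, 226)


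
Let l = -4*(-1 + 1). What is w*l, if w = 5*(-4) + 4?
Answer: 0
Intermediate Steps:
w = -16 (w = -20 + 4 = -16)
l = 0 (l = -4*0 = 0)
w*l = -16*0 = 0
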